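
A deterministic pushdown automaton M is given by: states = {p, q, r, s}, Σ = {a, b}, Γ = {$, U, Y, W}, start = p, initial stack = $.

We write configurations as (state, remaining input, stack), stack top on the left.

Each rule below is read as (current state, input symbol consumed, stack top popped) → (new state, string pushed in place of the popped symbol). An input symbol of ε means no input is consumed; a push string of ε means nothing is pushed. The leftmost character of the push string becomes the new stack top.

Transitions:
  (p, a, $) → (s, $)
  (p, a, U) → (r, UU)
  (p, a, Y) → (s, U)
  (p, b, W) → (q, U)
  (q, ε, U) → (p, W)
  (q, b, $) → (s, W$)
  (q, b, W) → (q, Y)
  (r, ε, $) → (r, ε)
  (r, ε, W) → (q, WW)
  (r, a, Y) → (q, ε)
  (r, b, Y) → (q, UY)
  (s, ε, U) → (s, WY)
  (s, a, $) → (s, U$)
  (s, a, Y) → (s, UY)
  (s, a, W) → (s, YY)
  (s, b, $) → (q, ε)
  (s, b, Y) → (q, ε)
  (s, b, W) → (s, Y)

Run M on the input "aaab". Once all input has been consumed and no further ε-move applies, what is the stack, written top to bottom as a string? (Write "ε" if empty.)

(p, aaab, $)
  read a, top $: go to s, push $ → (s, aab, $)
  read a, top $: go to s, push U$ → (s, ab, U$)
  ε-move, top U: go to s, push WY → (s, ab, WY$)
  read a, top W: go to s, push YY → (s, b, YYY$)
  read b, top Y: go to q, push ε → (q, ε, YY$)
All input consumed in state q with stack YY$.

YY$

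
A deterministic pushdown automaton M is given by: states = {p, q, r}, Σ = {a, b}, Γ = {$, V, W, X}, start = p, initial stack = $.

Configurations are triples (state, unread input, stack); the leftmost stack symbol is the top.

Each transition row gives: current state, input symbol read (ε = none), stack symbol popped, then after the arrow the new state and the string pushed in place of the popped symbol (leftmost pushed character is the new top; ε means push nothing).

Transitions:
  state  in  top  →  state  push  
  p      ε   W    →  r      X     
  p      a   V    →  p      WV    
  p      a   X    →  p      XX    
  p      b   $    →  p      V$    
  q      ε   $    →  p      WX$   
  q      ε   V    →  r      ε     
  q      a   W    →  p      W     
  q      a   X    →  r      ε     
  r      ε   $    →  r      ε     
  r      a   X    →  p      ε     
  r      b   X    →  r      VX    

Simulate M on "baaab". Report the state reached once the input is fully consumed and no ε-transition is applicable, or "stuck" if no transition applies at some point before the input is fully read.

r

(p, baaab, $)
  read b, top $: go to p, push V$ → (p, aaab, V$)
  read a, top V: go to p, push WV → (p, aab, WV$)
  ε-move, top W: go to r, push X → (r, aab, XV$)
  read a, top X: go to p, push ε → (p, ab, V$)
  read a, top V: go to p, push WV → (p, b, WV$)
  ε-move, top W: go to r, push X → (r, b, XV$)
  read b, top X: go to r, push VX → (r, ε, VXV$)
All input consumed; M is in state r.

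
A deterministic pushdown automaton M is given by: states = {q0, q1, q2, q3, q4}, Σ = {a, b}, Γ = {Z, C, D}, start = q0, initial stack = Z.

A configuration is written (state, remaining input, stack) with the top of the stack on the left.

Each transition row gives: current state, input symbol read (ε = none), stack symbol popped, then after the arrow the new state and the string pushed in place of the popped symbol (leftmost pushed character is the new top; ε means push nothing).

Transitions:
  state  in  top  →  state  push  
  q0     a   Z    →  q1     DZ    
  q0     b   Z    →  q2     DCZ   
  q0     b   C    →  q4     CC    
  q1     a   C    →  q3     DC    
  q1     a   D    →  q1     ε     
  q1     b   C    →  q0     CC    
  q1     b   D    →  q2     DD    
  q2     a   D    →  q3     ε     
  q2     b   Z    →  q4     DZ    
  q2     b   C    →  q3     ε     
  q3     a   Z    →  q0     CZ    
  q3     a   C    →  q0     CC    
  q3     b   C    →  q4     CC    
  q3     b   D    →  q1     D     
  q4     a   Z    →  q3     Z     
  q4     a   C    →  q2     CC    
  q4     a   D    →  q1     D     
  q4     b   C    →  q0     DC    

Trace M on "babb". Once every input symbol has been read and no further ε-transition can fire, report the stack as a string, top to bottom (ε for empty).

(q0, babb, Z) ⊢ (q2, abb, DCZ) ⊢ (q3, bb, CZ) ⊢ (q4, b, CCZ) ⊢ (q0, ε, DCCZ)
All input consumed in state q0 with stack DCCZ.

DCCZ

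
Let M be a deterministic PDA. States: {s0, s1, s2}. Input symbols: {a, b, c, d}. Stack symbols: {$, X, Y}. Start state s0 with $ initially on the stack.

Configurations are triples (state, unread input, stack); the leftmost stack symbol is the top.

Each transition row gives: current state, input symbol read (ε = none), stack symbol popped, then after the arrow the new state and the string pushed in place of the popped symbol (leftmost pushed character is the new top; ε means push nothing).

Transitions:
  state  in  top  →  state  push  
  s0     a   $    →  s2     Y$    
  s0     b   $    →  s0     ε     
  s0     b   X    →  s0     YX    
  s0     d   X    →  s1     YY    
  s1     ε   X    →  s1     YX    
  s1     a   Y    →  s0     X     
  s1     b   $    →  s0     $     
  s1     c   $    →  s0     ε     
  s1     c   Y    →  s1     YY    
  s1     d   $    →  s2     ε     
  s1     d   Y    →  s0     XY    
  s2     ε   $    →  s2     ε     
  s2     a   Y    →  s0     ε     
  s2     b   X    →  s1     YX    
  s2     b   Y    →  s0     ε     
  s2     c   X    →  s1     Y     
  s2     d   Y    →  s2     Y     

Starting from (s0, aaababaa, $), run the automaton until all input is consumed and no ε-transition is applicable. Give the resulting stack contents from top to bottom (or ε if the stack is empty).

(s0, aaababaa, $)
  read a, top $: go to s2, push Y$ → (s2, aababaa, Y$)
  read a, top Y: go to s0, push ε → (s0, ababaa, $)
  read a, top $: go to s2, push Y$ → (s2, babaa, Y$)
  read b, top Y: go to s0, push ε → (s0, abaa, $)
  read a, top $: go to s2, push Y$ → (s2, baa, Y$)
  read b, top Y: go to s0, push ε → (s0, aa, $)
  read a, top $: go to s2, push Y$ → (s2, a, Y$)
  read a, top Y: go to s0, push ε → (s0, ε, $)
All input consumed in state s0 with stack $.

$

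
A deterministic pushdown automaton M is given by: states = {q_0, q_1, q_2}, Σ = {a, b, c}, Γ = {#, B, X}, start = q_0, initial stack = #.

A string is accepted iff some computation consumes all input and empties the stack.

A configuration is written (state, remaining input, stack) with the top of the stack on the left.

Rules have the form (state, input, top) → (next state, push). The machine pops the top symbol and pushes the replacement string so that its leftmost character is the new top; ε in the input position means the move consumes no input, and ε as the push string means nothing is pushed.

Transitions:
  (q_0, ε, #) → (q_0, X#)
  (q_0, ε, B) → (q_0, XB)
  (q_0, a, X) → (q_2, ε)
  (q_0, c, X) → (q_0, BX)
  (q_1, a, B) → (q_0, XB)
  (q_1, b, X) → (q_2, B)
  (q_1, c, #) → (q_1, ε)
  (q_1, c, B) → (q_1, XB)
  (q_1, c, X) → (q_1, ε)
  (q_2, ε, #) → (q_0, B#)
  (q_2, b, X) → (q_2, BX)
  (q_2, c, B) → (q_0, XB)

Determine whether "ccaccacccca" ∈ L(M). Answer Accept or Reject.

Reject

(q_0, ccaccacccca, #) ⊢ (q_0, ccaccacccca, X#) ⊢ (q_0, caccacccca, BX#) ⊢ (q_0, caccacccca, XBX#) ⊢ (q_0, accacccca, BXBX#) ⊢ (q_0, accacccca, XBXBX#) ⊢ (q_2, ccacccca, BXBX#) ⊢ (q_0, cacccca, XBXBX#) ⊢ (q_0, acccca, BXBXBX#) ⊢ (q_0, acccca, XBXBXBX#) ⊢ (q_2, cccca, BXBXBX#) ⊢ (q_0, ccca, XBXBXBX#) ⊢ (q_0, cca, BXBXBXBX#) ⊢ (q_0, cca, XBXBXBXBX#) ⊢ (q_0, ca, BXBXBXBXBX#) ⊢ (q_0, ca, XBXBXBXBXBX#) ⊢ (q_0, a, BXBXBXBXBXBX#) ⊢ (q_0, a, XBXBXBXBXBXBX#) ⊢ (q_2, ε, BXBXBXBXBXBX#)
All input consumed; stack is BXBXBXBXBXBX#, not empty, and no further ε-move applies.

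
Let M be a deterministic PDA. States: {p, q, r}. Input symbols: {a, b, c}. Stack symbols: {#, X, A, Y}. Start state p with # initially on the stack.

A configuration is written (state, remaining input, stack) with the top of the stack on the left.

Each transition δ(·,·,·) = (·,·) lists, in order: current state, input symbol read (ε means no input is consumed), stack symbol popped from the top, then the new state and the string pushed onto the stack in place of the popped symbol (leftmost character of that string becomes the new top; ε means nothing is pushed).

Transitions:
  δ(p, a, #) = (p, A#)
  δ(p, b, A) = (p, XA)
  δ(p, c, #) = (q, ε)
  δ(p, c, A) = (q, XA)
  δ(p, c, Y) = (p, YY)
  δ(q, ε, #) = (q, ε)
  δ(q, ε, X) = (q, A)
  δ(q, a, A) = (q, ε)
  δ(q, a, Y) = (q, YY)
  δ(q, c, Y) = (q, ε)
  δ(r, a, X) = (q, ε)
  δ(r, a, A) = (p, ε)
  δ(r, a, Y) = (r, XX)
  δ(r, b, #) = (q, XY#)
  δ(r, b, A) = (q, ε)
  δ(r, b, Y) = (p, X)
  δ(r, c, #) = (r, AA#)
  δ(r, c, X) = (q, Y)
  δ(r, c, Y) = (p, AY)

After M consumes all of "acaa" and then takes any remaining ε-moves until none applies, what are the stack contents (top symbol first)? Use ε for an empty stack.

ε

(p, acaa, #) ⊢ (p, caa, A#) ⊢ (q, aa, XA#) ⊢ (q, aa, AA#) ⊢ (q, a, A#) ⊢ (q, ε, #) ⊢ (q, ε, ε)
All input consumed in state q with stack ε.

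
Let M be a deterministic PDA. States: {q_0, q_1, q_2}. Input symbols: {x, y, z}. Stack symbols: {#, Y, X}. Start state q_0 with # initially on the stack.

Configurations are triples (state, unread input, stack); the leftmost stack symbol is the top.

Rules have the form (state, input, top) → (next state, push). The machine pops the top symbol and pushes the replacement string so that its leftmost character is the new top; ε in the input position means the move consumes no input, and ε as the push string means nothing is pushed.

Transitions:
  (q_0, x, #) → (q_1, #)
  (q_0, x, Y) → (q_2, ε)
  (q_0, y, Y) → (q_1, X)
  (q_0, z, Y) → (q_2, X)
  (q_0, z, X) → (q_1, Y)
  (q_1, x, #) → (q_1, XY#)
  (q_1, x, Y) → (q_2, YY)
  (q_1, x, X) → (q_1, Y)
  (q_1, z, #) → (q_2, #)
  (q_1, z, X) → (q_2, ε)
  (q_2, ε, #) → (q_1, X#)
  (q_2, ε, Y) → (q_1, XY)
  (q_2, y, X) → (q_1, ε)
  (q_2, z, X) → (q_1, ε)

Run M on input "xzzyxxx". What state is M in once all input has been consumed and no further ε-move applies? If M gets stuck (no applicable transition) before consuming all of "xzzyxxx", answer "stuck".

stuck

(q_0, xzzyxxx, #) ⊢ (q_1, zzyxxx, #) ⊢ (q_2, zyxxx, #) ⊢ (q_1, zyxxx, X#) ⊢ (q_2, yxxx, #) ⊢ (q_1, yxxx, X#)
No transition for (q_1, y, top X); M blocks with input yxxx remaining.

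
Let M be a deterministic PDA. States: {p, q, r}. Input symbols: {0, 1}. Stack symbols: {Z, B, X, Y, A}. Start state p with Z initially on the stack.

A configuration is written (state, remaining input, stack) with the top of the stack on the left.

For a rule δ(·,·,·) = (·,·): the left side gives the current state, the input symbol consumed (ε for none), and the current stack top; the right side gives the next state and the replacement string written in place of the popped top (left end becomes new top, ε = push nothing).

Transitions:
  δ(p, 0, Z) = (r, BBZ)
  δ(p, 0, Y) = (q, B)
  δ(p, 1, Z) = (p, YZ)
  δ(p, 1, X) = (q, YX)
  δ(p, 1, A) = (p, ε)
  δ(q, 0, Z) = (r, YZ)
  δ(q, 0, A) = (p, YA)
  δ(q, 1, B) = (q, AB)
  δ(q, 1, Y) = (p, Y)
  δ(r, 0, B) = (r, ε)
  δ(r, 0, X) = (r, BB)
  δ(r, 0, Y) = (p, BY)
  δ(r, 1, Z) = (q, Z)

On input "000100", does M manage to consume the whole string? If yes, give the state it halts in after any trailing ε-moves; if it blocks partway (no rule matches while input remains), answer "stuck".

(p, 000100, Z)
  read 0, top Z: go to r, push BBZ → (r, 00100, BBZ)
  read 0, top B: go to r, push ε → (r, 0100, BZ)
  read 0, top B: go to r, push ε → (r, 100, Z)
  read 1, top Z: go to q, push Z → (q, 00, Z)
  read 0, top Z: go to r, push YZ → (r, 0, YZ)
  read 0, top Y: go to p, push BY → (p, ε, BYZ)
All input consumed; M is in state p.

p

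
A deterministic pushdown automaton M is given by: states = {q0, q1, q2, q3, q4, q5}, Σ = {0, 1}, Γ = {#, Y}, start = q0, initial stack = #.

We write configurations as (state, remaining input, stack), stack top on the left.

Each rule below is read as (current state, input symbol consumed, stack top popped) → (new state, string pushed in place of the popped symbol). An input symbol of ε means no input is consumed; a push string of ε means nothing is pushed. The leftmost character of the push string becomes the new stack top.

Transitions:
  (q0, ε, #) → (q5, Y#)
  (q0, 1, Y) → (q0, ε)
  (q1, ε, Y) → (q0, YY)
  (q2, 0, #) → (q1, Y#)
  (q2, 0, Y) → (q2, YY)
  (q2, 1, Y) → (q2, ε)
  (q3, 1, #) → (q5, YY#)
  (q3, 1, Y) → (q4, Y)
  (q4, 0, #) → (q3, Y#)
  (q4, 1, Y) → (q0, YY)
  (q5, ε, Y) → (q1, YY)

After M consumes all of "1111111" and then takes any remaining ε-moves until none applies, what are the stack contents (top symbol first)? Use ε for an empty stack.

YY#

(q0, 1111111, #)
  ε-move, top #: go to q5, push Y# → (q5, 1111111, Y#)
  ε-move, top Y: go to q1, push YY → (q1, 1111111, YY#)
  ε-move, top Y: go to q0, push YY → (q0, 1111111, YYY#)
  read 1, top Y: go to q0, push ε → (q0, 111111, YY#)
  read 1, top Y: go to q0, push ε → (q0, 11111, Y#)
  read 1, top Y: go to q0, push ε → (q0, 1111, #)
  ε-move, top #: go to q5, push Y# → (q5, 1111, Y#)
  ε-move, top Y: go to q1, push YY → (q1, 1111, YY#)
  ε-move, top Y: go to q0, push YY → (q0, 1111, YYY#)
  read 1, top Y: go to q0, push ε → (q0, 111, YY#)
  read 1, top Y: go to q0, push ε → (q0, 11, Y#)
  read 1, top Y: go to q0, push ε → (q0, 1, #)
  ε-move, top #: go to q5, push Y# → (q5, 1, Y#)
  ε-move, top Y: go to q1, push YY → (q1, 1, YY#)
  ε-move, top Y: go to q0, push YY → (q0, 1, YYY#)
  read 1, top Y: go to q0, push ε → (q0, ε, YY#)
All input consumed in state q0 with stack YY#.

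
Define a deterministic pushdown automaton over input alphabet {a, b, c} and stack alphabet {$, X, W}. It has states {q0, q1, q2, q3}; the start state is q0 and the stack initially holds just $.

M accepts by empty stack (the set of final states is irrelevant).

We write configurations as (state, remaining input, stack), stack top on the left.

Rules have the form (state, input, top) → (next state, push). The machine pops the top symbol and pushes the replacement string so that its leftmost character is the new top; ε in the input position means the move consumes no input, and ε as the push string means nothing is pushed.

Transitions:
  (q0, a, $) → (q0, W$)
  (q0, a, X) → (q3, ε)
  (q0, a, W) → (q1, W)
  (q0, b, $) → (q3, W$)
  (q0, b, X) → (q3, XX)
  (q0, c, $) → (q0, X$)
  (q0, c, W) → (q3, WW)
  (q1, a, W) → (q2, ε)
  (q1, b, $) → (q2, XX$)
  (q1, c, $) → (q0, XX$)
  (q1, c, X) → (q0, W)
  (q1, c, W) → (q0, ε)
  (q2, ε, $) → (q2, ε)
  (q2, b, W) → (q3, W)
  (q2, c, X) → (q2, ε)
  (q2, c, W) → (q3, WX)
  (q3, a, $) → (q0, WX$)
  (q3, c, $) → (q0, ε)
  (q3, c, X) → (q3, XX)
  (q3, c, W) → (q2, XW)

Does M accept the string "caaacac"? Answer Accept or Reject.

Accept

(q0, caaacac, $) ⊢ (q0, aaacac, X$) ⊢ (q3, aacac, $) ⊢ (q0, acac, WX$) ⊢ (q1, cac, WX$) ⊢ (q0, ac, X$) ⊢ (q3, c, $) ⊢ (q0, ε, ε)
All input consumed and the stack is empty.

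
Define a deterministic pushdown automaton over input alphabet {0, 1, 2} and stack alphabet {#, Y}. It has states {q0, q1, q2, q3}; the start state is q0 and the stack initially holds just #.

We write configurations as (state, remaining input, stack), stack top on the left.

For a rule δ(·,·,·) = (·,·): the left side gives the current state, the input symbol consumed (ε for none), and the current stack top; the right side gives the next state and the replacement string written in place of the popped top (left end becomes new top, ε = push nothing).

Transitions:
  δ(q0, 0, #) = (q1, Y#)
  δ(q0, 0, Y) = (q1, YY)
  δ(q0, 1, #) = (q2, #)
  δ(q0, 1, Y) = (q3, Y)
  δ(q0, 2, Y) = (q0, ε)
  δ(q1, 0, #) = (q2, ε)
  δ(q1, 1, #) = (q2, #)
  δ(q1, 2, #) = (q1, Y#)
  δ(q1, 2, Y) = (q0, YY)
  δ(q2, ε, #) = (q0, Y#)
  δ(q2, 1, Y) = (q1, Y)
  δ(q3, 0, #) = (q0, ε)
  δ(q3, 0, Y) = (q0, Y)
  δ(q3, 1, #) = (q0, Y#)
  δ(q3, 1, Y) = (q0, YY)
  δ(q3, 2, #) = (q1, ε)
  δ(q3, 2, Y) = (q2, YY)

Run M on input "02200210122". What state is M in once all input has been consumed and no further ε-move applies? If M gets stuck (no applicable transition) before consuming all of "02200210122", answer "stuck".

(q0, 02200210122, #) ⊢ (q1, 2200210122, Y#) ⊢ (q0, 200210122, YY#) ⊢ (q0, 00210122, Y#) ⊢ (q1, 0210122, YY#)
No transition for (q1, 0, top Y); M blocks with input 0210122 remaining.

stuck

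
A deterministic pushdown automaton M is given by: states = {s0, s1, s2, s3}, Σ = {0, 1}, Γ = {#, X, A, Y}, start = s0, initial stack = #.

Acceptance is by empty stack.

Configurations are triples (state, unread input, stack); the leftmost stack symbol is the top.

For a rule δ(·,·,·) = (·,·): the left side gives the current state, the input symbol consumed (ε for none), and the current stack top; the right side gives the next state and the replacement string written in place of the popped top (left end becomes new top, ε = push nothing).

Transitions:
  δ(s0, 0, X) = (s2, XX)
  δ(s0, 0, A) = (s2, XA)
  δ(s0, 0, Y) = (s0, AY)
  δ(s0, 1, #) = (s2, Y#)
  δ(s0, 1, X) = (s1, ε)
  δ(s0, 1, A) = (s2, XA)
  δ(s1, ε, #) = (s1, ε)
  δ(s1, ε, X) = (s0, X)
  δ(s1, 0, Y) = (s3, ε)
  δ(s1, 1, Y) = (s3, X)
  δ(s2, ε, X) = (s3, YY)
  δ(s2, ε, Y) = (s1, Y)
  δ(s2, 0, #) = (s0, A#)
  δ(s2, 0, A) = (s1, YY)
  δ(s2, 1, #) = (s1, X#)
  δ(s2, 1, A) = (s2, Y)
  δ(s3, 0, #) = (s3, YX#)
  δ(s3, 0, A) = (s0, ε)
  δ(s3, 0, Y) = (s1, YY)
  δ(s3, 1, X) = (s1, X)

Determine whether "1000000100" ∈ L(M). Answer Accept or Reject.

(s0, 1000000100, #)
  read 1, top #: go to s2, push Y# → (s2, 000000100, Y#)
  ε-move, top Y: go to s1, push Y → (s1, 000000100, Y#)
  read 0, top Y: go to s3, push ε → (s3, 00000100, #)
  read 0, top #: go to s3, push YX# → (s3, 0000100, YX#)
  read 0, top Y: go to s1, push YY → (s1, 000100, YYX#)
  read 0, top Y: go to s3, push ε → (s3, 00100, YX#)
  read 0, top Y: go to s1, push YY → (s1, 0100, YYX#)
  read 0, top Y: go to s3, push ε → (s3, 100, YX#)
No transition applies at (s3, 100, YX#); input not fully consumed.

Reject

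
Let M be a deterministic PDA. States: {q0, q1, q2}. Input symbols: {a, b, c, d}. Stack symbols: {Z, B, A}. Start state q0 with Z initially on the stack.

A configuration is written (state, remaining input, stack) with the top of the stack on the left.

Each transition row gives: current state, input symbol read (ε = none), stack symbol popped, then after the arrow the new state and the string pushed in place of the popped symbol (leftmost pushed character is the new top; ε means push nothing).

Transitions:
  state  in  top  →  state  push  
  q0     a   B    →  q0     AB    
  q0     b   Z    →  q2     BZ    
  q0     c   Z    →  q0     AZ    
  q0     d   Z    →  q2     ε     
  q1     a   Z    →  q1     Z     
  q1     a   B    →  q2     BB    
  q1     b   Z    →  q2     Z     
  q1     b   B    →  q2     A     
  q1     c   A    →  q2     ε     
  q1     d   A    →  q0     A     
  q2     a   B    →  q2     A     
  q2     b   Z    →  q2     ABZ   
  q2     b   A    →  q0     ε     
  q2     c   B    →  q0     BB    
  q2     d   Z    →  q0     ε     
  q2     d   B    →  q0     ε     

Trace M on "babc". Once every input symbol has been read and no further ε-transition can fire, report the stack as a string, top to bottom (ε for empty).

(q0, babc, Z) ⊢ (q2, abc, BZ) ⊢ (q2, bc, AZ) ⊢ (q0, c, Z) ⊢ (q0, ε, AZ)
All input consumed in state q0 with stack AZ.

AZ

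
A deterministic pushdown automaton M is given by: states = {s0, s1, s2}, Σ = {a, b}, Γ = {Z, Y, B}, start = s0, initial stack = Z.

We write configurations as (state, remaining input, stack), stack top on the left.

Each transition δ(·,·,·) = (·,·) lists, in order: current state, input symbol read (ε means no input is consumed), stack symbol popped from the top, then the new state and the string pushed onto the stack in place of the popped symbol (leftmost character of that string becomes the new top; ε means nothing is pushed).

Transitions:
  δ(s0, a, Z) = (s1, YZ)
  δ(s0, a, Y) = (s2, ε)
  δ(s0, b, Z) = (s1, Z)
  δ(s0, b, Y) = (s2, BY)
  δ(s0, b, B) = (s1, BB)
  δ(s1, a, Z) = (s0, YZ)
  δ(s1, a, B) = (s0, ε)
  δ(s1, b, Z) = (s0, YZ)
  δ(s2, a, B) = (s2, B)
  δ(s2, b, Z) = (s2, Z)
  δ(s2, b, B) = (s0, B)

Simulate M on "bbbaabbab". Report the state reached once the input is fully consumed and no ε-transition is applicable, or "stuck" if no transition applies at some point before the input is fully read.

(s0, bbbaabbab, Z)
  read b, top Z: go to s1, push Z → (s1, bbaabbab, Z)
  read b, top Z: go to s0, push YZ → (s0, baabbab, YZ)
  read b, top Y: go to s2, push BY → (s2, aabbab, BYZ)
  read a, top B: go to s2, push B → (s2, abbab, BYZ)
  read a, top B: go to s2, push B → (s2, bbab, BYZ)
  read b, top B: go to s0, push B → (s0, bab, BYZ)
  read b, top B: go to s1, push BB → (s1, ab, BBYZ)
  read a, top B: go to s0, push ε → (s0, b, BYZ)
  read b, top B: go to s1, push BB → (s1, ε, BBYZ)
All input consumed; M is in state s1.

s1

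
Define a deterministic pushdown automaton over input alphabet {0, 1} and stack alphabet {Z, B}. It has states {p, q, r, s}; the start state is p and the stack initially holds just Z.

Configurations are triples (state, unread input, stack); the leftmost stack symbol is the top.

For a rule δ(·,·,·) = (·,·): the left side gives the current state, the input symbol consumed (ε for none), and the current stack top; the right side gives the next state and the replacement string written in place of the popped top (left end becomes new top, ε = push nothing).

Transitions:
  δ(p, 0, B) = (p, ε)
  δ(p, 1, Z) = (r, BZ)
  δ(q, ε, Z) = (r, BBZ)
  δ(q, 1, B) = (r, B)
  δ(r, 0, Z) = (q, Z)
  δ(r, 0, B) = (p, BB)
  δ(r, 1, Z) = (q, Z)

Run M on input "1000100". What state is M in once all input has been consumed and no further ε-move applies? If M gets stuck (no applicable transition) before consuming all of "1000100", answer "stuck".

(p, 1000100, Z) ⊢ (r, 000100, BZ) ⊢ (p, 00100, BBZ) ⊢ (p, 0100, BZ) ⊢ (p, 100, Z) ⊢ (r, 00, BZ) ⊢ (p, 0, BBZ) ⊢ (p, ε, BZ)
All input consumed; M is in state p.

p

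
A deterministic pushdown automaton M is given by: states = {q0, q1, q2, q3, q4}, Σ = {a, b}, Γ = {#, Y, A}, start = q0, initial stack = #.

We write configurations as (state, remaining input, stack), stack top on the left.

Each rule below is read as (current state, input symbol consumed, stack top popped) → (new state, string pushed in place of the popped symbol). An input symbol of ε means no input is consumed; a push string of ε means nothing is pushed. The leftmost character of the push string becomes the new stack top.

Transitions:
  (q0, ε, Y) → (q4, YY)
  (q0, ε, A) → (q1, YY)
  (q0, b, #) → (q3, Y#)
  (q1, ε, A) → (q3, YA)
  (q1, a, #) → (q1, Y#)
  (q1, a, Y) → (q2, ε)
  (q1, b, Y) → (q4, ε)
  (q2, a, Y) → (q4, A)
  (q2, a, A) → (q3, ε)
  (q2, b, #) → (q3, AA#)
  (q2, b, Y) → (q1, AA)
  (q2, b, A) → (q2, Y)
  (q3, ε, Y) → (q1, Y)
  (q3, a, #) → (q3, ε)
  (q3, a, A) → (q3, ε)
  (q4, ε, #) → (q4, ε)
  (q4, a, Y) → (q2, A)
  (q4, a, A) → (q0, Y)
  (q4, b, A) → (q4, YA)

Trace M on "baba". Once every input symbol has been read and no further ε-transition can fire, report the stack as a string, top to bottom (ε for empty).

(q0, baba, #) ⊢ (q3, aba, Y#) ⊢ (q1, aba, Y#) ⊢ (q2, ba, #) ⊢ (q3, a, AA#) ⊢ (q3, ε, A#)
All input consumed in state q3 with stack A#.

A#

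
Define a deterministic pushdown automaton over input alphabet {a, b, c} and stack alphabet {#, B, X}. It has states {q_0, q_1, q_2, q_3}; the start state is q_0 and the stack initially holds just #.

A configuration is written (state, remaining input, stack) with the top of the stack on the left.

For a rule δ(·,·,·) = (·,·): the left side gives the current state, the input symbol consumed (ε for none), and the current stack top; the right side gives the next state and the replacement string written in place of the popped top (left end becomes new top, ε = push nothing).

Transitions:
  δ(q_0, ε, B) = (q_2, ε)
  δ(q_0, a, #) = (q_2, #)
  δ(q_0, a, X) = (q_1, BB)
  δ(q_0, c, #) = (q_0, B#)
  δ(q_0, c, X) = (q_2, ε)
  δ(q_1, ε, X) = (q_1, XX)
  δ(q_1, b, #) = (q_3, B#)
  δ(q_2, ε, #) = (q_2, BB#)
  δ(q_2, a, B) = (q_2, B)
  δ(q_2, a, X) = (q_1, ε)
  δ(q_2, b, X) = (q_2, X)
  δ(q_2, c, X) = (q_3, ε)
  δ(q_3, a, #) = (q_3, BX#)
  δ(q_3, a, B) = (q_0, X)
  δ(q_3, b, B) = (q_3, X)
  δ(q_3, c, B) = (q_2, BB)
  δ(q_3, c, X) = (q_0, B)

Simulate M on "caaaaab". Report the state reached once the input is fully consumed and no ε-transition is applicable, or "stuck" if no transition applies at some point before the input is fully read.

stuck

(q_0, caaaaab, #)
  read c, top #: go to q_0, push B# → (q_0, aaaaab, B#)
  ε-move, top B: go to q_2, push ε → (q_2, aaaaab, #)
  ε-move, top #: go to q_2, push BB# → (q_2, aaaaab, BB#)
  read a, top B: go to q_2, push B → (q_2, aaaab, BB#)
  read a, top B: go to q_2, push B → (q_2, aaab, BB#)
  read a, top B: go to q_2, push B → (q_2, aab, BB#)
  read a, top B: go to q_2, push B → (q_2, ab, BB#)
  read a, top B: go to q_2, push B → (q_2, b, BB#)
No transition for (q_2, b, top B); M blocks with input b remaining.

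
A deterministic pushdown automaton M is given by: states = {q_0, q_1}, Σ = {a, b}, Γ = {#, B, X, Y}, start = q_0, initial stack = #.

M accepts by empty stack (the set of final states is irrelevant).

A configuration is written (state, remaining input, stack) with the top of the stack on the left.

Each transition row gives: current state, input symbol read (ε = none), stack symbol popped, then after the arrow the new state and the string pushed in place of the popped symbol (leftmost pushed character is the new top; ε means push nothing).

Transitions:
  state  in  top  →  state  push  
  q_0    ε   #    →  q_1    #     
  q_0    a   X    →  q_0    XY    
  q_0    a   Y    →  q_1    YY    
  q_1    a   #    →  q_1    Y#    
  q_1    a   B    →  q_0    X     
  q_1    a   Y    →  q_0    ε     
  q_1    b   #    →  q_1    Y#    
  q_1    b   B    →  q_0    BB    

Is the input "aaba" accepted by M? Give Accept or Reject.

(q_0, aaba, #) ⊢ (q_1, aaba, #) ⊢ (q_1, aba, Y#) ⊢ (q_0, ba, #) ⊢ (q_1, ba, #) ⊢ (q_1, a, Y#) ⊢ (q_0, ε, #) ⊢ (q_1, ε, #)
All input consumed; stack is #, not empty, and no further ε-move applies.

Reject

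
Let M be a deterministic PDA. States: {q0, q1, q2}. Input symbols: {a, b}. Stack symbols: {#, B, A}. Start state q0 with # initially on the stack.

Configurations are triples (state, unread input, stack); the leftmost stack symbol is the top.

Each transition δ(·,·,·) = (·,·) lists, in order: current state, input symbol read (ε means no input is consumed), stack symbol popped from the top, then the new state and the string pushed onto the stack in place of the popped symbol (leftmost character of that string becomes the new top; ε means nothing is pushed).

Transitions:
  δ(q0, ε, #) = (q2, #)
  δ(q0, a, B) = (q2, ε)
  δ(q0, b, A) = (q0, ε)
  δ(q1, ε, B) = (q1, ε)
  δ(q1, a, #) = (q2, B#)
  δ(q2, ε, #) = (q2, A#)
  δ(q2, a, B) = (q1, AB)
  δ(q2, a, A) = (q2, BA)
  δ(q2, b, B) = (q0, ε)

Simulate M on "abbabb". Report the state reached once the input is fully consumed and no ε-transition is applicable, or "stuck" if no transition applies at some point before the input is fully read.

(q0, abbabb, #)
  ε-move, top #: go to q2, push # → (q2, abbabb, #)
  ε-move, top #: go to q2, push A# → (q2, abbabb, A#)
  read a, top A: go to q2, push BA → (q2, bbabb, BA#)
  read b, top B: go to q0, push ε → (q0, babb, A#)
  read b, top A: go to q0, push ε → (q0, abb, #)
  ε-move, top #: go to q2, push # → (q2, abb, #)
  ε-move, top #: go to q2, push A# → (q2, abb, A#)
  read a, top A: go to q2, push BA → (q2, bb, BA#)
  read b, top B: go to q0, push ε → (q0, b, A#)
  read b, top A: go to q0, push ε → (q0, ε, #)
  ε-move, top #: go to q2, push # → (q2, ε, #)
  ε-move, top #: go to q2, push A# → (q2, ε, A#)
All input consumed; M is in state q2.

q2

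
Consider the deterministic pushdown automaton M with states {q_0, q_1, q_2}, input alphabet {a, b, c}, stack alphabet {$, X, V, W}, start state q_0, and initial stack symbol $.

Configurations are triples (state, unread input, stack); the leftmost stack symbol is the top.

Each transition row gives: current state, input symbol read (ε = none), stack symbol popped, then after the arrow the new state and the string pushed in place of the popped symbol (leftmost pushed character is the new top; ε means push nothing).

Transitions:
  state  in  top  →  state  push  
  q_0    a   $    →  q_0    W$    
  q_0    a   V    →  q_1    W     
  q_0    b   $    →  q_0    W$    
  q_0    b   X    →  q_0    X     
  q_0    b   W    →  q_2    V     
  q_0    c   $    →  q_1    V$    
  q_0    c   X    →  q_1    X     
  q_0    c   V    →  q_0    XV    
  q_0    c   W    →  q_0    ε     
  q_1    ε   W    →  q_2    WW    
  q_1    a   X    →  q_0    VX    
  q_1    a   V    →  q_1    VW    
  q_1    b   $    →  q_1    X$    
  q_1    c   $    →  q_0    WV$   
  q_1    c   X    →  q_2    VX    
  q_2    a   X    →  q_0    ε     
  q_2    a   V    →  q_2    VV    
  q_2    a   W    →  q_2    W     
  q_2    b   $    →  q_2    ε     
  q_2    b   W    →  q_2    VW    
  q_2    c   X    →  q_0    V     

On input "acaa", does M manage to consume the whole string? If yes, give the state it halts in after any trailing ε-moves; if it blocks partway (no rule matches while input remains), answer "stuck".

(q_0, acaa, $) ⊢ (q_0, caa, W$) ⊢ (q_0, aa, $) ⊢ (q_0, a, W$)
No transition for (q_0, a, top W); M blocks with input a remaining.

stuck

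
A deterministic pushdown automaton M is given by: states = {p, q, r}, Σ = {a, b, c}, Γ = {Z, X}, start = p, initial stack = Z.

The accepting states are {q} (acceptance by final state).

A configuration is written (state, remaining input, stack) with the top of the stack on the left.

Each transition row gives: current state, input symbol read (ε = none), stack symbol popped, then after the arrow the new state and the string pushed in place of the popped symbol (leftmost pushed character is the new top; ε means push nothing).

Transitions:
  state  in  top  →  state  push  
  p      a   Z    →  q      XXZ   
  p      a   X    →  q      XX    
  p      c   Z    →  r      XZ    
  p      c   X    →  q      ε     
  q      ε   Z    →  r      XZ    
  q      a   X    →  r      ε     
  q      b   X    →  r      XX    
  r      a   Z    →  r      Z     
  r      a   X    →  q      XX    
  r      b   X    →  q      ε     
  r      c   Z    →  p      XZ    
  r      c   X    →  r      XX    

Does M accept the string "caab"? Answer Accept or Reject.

(p, caab, Z) ⊢ (r, aab, XZ) ⊢ (q, ab, XXZ) ⊢ (r, b, XZ) ⊢ (q, ε, Z)
All input consumed; state q ∈ F.

Accept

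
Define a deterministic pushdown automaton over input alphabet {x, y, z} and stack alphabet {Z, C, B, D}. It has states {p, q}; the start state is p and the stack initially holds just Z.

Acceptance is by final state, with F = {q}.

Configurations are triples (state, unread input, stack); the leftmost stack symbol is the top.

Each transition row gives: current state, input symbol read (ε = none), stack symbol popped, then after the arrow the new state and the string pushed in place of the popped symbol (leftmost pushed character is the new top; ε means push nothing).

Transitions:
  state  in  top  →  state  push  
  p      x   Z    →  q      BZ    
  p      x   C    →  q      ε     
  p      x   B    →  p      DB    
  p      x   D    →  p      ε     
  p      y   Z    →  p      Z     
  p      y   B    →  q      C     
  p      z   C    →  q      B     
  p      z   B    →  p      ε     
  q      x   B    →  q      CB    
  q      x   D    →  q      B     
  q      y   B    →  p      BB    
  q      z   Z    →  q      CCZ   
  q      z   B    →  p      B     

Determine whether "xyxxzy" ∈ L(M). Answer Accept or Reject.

Accept

(p, xyxxzy, Z)
  read x, top Z: go to q, push BZ → (q, yxxzy, BZ)
  read y, top B: go to p, push BB → (p, xxzy, BBZ)
  read x, top B: go to p, push DB → (p, xzy, DBBZ)
  read x, top D: go to p, push ε → (p, zy, BBZ)
  read z, top B: go to p, push ε → (p, y, BZ)
  read y, top B: go to q, push C → (q, ε, CZ)
All input consumed; state q ∈ F.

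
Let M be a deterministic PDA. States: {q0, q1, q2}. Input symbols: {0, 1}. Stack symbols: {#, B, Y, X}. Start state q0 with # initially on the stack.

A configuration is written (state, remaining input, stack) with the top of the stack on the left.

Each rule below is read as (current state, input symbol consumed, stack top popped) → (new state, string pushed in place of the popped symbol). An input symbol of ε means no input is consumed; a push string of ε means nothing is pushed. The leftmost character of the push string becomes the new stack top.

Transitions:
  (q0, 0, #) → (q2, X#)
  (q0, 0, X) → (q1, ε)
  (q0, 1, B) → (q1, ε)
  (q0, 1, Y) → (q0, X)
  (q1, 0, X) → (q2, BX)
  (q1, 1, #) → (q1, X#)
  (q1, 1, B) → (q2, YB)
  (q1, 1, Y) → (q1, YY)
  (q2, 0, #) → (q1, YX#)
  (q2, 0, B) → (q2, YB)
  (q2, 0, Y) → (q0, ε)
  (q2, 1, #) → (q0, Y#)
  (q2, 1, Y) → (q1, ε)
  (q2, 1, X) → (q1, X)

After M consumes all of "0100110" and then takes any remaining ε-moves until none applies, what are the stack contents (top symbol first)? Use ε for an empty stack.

BX#

(q0, 0100110, #) ⊢ (q2, 100110, X#) ⊢ (q1, 00110, X#) ⊢ (q2, 0110, BX#) ⊢ (q2, 110, YBX#) ⊢ (q1, 10, BX#) ⊢ (q2, 0, YBX#) ⊢ (q0, ε, BX#)
All input consumed in state q0 with stack BX#.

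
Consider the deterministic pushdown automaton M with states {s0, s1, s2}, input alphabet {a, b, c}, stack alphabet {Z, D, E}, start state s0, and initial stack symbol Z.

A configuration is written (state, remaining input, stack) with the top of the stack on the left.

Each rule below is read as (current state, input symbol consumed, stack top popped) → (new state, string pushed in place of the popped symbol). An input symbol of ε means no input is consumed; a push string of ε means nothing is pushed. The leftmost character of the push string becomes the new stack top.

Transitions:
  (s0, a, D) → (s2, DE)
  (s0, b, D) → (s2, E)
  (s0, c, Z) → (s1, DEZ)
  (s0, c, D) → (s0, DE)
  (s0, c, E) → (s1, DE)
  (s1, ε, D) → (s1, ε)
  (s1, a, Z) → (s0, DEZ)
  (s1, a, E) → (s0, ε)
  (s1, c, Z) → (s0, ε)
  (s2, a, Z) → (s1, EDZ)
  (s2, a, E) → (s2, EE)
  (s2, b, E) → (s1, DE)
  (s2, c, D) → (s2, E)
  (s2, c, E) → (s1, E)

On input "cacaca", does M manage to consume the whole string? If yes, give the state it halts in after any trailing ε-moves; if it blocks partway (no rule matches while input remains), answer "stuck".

s0

(s0, cacaca, Z)
  read c, top Z: go to s1, push DEZ → (s1, acaca, DEZ)
  ε-move, top D: go to s1, push ε → (s1, acaca, EZ)
  read a, top E: go to s0, push ε → (s0, caca, Z)
  read c, top Z: go to s1, push DEZ → (s1, aca, DEZ)
  ε-move, top D: go to s1, push ε → (s1, aca, EZ)
  read a, top E: go to s0, push ε → (s0, ca, Z)
  read c, top Z: go to s1, push DEZ → (s1, a, DEZ)
  ε-move, top D: go to s1, push ε → (s1, a, EZ)
  read a, top E: go to s0, push ε → (s0, ε, Z)
All input consumed; M is in state s0.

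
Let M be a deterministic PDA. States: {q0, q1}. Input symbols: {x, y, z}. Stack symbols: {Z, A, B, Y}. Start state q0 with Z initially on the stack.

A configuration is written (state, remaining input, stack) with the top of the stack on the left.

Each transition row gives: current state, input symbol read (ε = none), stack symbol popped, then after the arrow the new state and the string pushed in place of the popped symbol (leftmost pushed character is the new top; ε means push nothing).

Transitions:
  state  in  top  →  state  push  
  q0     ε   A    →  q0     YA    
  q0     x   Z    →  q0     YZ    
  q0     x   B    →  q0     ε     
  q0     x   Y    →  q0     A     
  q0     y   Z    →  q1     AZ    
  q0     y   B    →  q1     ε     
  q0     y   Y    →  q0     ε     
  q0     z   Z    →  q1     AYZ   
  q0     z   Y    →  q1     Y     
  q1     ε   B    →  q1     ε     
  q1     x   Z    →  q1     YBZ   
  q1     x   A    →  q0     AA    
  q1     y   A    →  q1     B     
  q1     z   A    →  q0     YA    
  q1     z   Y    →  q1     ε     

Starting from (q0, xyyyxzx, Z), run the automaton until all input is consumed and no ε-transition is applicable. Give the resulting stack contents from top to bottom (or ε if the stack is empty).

(q0, xyyyxzx, Z) ⊢ (q0, yyyxzx, YZ) ⊢ (q0, yyxzx, Z) ⊢ (q1, yxzx, AZ) ⊢ (q1, xzx, BZ) ⊢ (q1, xzx, Z) ⊢ (q1, zx, YBZ) ⊢ (q1, x, BZ) ⊢ (q1, x, Z) ⊢ (q1, ε, YBZ)
All input consumed in state q1 with stack YBZ.

YBZ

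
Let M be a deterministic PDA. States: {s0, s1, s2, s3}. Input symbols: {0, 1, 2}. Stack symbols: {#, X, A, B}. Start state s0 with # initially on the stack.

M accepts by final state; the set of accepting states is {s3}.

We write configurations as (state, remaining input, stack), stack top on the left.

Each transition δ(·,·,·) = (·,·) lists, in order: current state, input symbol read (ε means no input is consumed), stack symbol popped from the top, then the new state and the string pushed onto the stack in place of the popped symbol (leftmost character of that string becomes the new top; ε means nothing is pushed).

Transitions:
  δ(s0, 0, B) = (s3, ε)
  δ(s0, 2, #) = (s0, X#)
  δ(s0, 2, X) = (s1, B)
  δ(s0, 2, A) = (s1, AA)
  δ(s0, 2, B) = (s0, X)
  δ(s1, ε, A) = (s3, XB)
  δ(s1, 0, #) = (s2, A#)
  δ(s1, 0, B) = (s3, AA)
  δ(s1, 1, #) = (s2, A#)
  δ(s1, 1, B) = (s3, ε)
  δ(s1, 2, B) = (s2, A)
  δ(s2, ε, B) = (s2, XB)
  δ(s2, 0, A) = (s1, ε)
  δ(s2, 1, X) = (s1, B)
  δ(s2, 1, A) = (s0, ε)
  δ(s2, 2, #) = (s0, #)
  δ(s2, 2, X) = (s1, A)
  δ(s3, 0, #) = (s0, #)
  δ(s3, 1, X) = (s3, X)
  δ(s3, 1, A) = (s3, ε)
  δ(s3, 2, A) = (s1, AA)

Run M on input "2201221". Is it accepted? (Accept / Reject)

Reject

(s0, 2201221, #)
  read 2, top #: go to s0, push X# → (s0, 201221, X#)
  read 2, top X: go to s1, push B → (s1, 01221, B#)
  read 0, top B: go to s3, push AA → (s3, 1221, AA#)
  read 1, top A: go to s3, push ε → (s3, 221, A#)
  read 2, top A: go to s1, push AA → (s1, 21, AA#)
  ε-move, top A: go to s3, push XB → (s3, 21, XBA#)
No transition applies at (s3, 21, XBA#); input not fully consumed.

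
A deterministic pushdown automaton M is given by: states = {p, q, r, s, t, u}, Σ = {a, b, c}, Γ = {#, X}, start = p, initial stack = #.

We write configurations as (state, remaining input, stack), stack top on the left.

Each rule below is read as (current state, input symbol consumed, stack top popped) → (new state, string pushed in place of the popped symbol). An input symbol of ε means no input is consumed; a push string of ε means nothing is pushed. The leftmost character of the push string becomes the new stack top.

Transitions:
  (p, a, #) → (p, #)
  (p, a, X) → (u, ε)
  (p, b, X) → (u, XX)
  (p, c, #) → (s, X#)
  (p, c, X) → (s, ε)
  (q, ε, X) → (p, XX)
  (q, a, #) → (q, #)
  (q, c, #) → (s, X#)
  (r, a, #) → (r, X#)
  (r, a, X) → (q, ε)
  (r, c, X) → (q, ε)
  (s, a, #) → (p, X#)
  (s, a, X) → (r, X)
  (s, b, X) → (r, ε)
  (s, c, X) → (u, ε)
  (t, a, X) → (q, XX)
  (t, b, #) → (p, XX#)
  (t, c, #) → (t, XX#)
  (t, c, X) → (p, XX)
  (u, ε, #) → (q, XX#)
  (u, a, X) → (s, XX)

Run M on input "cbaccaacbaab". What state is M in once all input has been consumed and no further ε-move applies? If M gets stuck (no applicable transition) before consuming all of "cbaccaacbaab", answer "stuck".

(p, cbaccaacbaab, #) ⊢ (s, baccaacbaab, X#) ⊢ (r, accaacbaab, #) ⊢ (r, ccaacbaab, X#) ⊢ (q, caacbaab, #) ⊢ (s, aacbaab, X#) ⊢ (r, acbaab, X#) ⊢ (q, cbaab, #) ⊢ (s, baab, X#) ⊢ (r, aab, #) ⊢ (r, ab, X#) ⊢ (q, b, #)
No transition for (q, b, top #); M blocks with input b remaining.

stuck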